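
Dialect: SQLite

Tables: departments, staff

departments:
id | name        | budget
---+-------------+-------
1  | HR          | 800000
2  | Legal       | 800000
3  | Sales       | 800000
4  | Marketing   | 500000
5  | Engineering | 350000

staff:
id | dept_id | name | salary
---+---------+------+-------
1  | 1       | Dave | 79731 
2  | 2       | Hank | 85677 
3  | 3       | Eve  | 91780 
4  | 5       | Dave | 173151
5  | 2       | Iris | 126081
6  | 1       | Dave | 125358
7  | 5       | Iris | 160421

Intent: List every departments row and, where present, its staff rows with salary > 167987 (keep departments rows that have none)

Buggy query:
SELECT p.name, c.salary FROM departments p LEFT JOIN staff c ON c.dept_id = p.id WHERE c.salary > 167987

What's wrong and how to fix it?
Bug: Filtering c.salary in WHERE discards the NULL rows produced by LEFT JOIN, turning it into an inner join

Fix: Move the right-table condition into the ON clause so unmatched parents are kept

Corrected query:
SELECT p.name, c.salary FROM departments p LEFT JOIN staff c ON c.dept_id = p.id AND c.salary > 167987

Result:
name        | salary
------------+-------
HR          | NULL  
Legal       | NULL  
Sales       | NULL  
Marketing   | NULL  
Engineering | 173151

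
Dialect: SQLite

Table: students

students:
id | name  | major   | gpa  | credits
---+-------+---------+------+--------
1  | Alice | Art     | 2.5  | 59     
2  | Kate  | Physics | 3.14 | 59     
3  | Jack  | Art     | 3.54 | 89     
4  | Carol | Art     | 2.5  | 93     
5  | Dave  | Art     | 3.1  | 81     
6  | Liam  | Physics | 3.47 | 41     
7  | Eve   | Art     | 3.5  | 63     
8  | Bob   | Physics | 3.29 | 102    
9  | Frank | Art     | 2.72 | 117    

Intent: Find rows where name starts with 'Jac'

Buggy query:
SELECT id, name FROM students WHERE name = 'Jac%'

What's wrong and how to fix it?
Bug: Wildcards only work with LIKE; '=' treats '%' as a literal character

Fix: Use LIKE for wildcard pattern matching

Corrected query:
SELECT id, name FROM students WHERE name LIKE 'Jac%'

Result:
id | name
---+-----
3  | Jack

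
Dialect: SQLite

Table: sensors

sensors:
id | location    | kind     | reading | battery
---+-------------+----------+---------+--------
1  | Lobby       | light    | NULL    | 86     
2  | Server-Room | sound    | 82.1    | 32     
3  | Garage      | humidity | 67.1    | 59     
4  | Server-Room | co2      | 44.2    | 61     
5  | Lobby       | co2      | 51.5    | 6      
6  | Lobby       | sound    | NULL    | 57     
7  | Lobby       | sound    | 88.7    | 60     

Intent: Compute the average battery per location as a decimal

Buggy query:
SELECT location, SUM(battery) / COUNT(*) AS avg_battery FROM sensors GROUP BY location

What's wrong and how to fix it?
Bug: Both operands are integers, so '/' performs integer division and truncates

Fix: Multiply by 1.0 (or CAST to REAL) to force floating-point division

Corrected query:
SELECT location, SUM(battery) * 1.0 / COUNT(*) AS avg_battery FROM sensors GROUP BY location

Result:
location    | avg_battery
------------+------------
Garage      | 59         
Lobby       | 52.25      
Server-Room | 46.5       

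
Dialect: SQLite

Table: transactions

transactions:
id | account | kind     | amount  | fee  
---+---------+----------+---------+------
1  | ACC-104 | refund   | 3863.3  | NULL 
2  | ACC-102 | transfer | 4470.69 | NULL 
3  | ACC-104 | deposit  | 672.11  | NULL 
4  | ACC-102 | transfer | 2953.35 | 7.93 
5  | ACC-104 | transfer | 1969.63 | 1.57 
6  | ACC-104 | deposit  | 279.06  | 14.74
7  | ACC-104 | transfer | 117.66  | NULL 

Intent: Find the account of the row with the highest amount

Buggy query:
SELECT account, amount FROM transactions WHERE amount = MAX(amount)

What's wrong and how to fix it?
Bug: MAX(amount) is an aggregate and cannot be used directly in WHERE

Fix: Use a subquery: WHERE amount = (SELECT MAX(amount) FROM transactions)

Corrected query:
SELECT account, amount FROM transactions WHERE amount = (SELECT MAX(amount) FROM transactions)

Result:
account | amount 
--------+--------
ACC-102 | 4470.69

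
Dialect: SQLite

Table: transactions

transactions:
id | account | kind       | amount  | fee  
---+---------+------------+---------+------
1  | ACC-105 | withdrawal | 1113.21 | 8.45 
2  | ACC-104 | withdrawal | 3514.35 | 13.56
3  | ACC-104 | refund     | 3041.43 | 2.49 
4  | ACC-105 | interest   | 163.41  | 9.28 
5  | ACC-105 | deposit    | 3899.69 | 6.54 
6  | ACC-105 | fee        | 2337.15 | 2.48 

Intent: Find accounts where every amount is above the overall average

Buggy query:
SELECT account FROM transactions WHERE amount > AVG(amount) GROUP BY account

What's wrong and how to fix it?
Bug: AVG() is an aggregate; it can't sit directly in WHERE

Fix: Compute the overall average in a scalar subquery and compare each group's MIN against it in HAVING

Corrected query:
SELECT account FROM transactions GROUP BY account HAVING MIN(amount) > (SELECT AVG(amount) FROM transactions)

Result:
account
-------
ACC-104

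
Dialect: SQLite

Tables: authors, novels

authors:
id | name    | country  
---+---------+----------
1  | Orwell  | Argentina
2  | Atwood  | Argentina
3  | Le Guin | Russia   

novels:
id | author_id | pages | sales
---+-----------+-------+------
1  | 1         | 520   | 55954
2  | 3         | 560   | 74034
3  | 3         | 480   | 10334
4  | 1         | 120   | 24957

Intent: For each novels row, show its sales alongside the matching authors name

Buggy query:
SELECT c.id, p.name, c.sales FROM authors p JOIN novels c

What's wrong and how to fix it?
Bug: Missing join condition: each novels row is matched to all authors rows instead of just its own

Fix: Specify the join condition linking the foreign key to the parent id

Corrected query:
SELECT c.id, p.name, c.sales FROM authors p JOIN novels c ON c.author_id = p.id

Result:
id | name    | sales
---+---------+------
1  | Orwell  | 55954
2  | Le Guin | 74034
3  | Le Guin | 10334
4  | Orwell  | 24957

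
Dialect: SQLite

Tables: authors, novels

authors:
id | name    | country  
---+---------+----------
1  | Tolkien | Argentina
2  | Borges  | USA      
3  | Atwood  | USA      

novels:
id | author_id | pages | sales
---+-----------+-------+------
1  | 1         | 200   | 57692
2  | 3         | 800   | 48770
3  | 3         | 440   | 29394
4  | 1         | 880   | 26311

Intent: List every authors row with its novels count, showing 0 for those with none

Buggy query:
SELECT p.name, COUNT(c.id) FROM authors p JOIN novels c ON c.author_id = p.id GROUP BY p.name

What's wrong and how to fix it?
Bug: An inner join excludes parents with zero children

Fix: Use LEFT JOIN so parents without children still appear (COUNT(c.id) gives 0)

Corrected query:
SELECT p.name, COUNT(c.id) FROM authors p LEFT JOIN novels c ON c.author_id = p.id GROUP BY p.name

Result:
name    | COUNT(c.id)
--------+------------
Atwood  | 2          
Borges  | 0          
Tolkien | 2          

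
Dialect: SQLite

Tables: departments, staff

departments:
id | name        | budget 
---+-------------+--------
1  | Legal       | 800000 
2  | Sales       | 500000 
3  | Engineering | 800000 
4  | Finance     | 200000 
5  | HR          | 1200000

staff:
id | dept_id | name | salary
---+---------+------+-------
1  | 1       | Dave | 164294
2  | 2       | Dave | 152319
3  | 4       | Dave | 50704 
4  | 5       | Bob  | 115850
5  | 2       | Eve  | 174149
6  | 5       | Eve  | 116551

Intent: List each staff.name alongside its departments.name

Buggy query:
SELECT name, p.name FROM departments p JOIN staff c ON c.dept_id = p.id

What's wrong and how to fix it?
Bug: Both tables have a 'name' column; the unqualified reference is ambiguous

Fix: Qualify the column with its table alias (c.name)

Corrected query:
SELECT c.name, p.name FROM departments p JOIN staff c ON c.dept_id = p.id

Result:
name | name   
-----+--------
Dave | Legal  
Dave | Sales  
Dave | Finance
Bob  | HR     
Eve  | Sales  
Eve  | HR     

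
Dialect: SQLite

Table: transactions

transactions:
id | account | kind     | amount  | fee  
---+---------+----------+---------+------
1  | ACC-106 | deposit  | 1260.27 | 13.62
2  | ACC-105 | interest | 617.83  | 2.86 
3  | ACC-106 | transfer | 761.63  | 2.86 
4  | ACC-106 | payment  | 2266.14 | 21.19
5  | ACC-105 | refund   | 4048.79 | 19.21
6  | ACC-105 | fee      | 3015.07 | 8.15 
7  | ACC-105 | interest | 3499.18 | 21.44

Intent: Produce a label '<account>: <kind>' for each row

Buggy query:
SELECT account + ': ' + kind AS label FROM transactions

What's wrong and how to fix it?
Bug: SQLite uses || for string concatenation; + coerces text to numbers (yielding 0)

Fix: Replace + with || to concatenate text

Corrected query:
SELECT account || ': ' || kind AS label FROM transactions

Result:
label            
-----------------
ACC-106: deposit 
ACC-105: interest
ACC-106: transfer
ACC-106: payment 
ACC-105: refund  
ACC-105: fee     
ACC-105: interest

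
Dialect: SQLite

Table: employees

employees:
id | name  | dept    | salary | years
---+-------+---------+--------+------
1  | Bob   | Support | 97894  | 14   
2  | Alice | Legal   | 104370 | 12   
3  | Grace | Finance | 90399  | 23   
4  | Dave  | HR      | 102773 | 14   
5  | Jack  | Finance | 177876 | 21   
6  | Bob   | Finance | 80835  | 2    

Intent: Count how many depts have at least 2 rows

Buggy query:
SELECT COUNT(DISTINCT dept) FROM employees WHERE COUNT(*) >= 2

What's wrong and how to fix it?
Bug: COUNT(*) cannot appear in WHERE; the per-group count doesn't exist yet

Fix: Use a subquery that GROUPs and filters with HAVING, then count its rows

Corrected query:
SELECT COUNT(*) FROM (SELECT dept FROM employees GROUP BY dept HAVING COUNT(*) >= 2)

Result:
COUNT(*)
--------
1       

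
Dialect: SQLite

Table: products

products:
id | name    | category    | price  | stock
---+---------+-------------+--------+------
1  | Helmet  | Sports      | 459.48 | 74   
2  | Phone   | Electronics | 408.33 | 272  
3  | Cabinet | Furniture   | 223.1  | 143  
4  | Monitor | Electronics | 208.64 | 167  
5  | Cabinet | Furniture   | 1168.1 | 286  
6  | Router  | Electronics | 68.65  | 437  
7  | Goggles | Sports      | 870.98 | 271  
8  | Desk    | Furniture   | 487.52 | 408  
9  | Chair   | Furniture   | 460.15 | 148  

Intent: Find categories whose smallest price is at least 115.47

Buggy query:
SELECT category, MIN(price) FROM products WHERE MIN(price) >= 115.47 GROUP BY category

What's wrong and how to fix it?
Bug: MIN() in WHERE is a misuse of aggregate

Fix: Use HAVING for the per-group MIN condition

Corrected query:
SELECT category, MIN(price) FROM products GROUP BY category HAVING MIN(price) >= 115.47

Result:
category  | MIN(price)
----------+-----------
Furniture | 223.1     
Sports    | 459.48    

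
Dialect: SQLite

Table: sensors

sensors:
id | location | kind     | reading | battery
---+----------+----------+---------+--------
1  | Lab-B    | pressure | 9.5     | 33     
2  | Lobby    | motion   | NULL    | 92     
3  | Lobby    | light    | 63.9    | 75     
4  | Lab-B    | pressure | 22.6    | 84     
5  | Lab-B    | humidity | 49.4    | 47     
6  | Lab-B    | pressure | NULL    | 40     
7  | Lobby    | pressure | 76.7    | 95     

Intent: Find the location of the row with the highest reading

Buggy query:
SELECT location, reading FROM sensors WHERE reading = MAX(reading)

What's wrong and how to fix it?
Bug: WHERE is evaluated per row; an aggregate over the whole table isn't defined there

Fix: Use a subquery: WHERE reading = (SELECT MAX(reading) FROM sensors)

Corrected query:
SELECT location, reading FROM sensors WHERE reading = (SELECT MAX(reading) FROM sensors)

Result:
location | reading
---------+--------
Lobby    | 76.7   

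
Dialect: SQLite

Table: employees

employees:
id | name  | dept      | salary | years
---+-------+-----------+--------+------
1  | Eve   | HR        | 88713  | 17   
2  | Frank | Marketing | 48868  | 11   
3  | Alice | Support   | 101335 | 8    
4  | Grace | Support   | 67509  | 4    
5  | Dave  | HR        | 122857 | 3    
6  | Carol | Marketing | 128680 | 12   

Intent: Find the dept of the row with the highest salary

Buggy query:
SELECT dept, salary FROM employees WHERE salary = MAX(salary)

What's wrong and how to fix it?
Bug: WHERE is evaluated per row; an aggregate over the whole table isn't defined there

Fix: Use a subquery: WHERE salary = (SELECT MAX(salary) FROM employees)

Corrected query:
SELECT dept, salary FROM employees WHERE salary = (SELECT MAX(salary) FROM employees)

Result:
dept      | salary
----------+-------
Marketing | 128680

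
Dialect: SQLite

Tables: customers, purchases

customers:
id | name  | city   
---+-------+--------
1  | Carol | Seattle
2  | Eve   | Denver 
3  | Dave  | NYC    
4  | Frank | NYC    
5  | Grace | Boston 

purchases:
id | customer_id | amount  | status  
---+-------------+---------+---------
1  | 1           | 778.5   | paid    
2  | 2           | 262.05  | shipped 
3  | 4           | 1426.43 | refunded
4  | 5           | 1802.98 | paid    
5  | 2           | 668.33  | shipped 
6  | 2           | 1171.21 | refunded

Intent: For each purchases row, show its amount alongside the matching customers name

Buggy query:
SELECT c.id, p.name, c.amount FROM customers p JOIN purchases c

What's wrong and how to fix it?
Bug: JOIN with no ON clause produces a cartesian product; every purchases row pairs with every customers row

Fix: Add ON c.customer_id = p.id to the JOIN

Corrected query:
SELECT c.id, p.name, c.amount FROM customers p JOIN purchases c ON c.customer_id = p.id

Result:
id | name  | amount 
---+-------+--------
1  | Carol | 778.5  
2  | Eve   | 262.05 
3  | Frank | 1426.43
4  | Grace | 1802.98
5  | Eve   | 668.33 
6  | Eve   | 1171.21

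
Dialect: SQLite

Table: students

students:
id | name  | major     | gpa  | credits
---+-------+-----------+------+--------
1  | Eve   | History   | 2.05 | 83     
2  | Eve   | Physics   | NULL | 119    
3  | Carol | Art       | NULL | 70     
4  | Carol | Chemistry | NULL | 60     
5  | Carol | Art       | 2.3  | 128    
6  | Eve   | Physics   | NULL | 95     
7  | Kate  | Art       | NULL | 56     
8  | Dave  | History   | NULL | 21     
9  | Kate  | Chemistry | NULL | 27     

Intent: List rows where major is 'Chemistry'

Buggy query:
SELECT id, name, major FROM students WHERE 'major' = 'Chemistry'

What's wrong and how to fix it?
Bug: Single quotes denote string literals in SQL; the column name is being compared as a constant string

Fix: Reference the column as major without single quotes

Corrected query:
SELECT id, name, major FROM students WHERE major = 'Chemistry'

Result:
id | name  | major    
---+-------+----------
4  | Carol | Chemistry
9  | Kate  | Chemistry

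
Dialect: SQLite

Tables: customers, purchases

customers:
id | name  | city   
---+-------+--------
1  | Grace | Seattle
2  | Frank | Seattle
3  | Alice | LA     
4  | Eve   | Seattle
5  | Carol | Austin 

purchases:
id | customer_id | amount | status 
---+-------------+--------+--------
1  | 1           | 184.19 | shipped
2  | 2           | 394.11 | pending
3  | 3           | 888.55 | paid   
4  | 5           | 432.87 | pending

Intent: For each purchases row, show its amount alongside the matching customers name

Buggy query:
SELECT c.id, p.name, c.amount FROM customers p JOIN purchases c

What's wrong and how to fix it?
Bug: Missing join condition: each purchases row is matched to all customers rows instead of just its own

Fix: Specify the join condition linking the foreign key to the parent id

Corrected query:
SELECT c.id, p.name, c.amount FROM customers p JOIN purchases c ON c.customer_id = p.id

Result:
id | name  | amount
---+-------+-------
1  | Grace | 184.19
2  | Frank | 394.11
3  | Alice | 888.55
4  | Carol | 432.87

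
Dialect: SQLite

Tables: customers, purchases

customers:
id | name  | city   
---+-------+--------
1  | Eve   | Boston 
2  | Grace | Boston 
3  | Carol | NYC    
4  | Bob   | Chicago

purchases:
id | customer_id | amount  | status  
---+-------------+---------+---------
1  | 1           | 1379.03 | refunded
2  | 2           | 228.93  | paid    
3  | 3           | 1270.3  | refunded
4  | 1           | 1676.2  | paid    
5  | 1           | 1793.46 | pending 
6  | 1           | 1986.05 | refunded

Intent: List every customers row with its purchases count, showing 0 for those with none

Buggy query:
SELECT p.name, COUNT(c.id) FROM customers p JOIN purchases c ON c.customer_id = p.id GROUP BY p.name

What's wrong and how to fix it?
Bug: INNER JOIN drops customers rows that have no matching purchases rows

Fix: Switch to LEFT JOIN to retain unmatched parent rows

Corrected query:
SELECT p.name, COUNT(c.id) FROM customers p LEFT JOIN purchases c ON c.customer_id = p.id GROUP BY p.name

Result:
name  | COUNT(c.id)
------+------------
Bob   | 0          
Carol | 1          
Eve   | 4          
Grace | 1          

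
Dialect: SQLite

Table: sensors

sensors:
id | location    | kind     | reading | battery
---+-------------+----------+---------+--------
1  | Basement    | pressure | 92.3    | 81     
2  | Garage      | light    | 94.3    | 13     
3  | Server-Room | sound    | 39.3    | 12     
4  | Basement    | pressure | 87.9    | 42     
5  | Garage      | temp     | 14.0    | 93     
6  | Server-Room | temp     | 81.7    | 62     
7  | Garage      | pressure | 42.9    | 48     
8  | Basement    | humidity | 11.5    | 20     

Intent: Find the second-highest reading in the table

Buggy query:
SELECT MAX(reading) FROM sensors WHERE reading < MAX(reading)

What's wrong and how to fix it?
Bug: The inner MAX is an aggregate inside WHERE, which is not allowed

Fix: Compute the overall MAX in a subquery, then take MAX of rows below it

Corrected query:
SELECT MAX(reading) FROM sensors WHERE reading < (SELECT MAX(reading) FROM sensors)

Result:
MAX(reading)
------------
92.3        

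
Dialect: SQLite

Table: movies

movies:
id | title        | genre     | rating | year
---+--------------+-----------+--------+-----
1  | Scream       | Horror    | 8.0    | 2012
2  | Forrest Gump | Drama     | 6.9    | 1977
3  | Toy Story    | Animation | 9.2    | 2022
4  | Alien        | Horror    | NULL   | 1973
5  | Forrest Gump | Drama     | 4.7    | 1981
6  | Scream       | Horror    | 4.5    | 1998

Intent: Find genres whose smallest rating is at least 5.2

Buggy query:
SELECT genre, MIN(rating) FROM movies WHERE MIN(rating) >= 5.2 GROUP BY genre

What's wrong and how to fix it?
Bug: Aggregates like MIN are computed per group after WHERE runs

Fix: Replace WHERE with HAVING after the GROUP BY

Corrected query:
SELECT genre, MIN(rating) FROM movies GROUP BY genre HAVING MIN(rating) >= 5.2

Result:
genre     | MIN(rating)
----------+------------
Animation | 9.2        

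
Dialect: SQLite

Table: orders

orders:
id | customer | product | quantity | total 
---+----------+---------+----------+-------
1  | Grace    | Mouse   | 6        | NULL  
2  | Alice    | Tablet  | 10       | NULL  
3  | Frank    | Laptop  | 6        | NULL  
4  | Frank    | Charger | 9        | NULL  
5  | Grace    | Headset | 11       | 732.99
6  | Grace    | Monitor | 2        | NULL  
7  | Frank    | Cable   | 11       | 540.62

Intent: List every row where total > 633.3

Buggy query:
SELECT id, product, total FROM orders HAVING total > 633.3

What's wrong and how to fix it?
Bug: HAVING filters the output of aggregation, but this query has no GROUP BY and no aggregate functions, so SQLite rejects it (HAVING clause on a non-aggregate query); the condition here is per row

Fix: Use WHERE for row-level filtering

Corrected query:
SELECT id, product, total FROM orders WHERE total > 633.3

Result:
id | product | total 
---+---------+-------
5  | Headset | 732.99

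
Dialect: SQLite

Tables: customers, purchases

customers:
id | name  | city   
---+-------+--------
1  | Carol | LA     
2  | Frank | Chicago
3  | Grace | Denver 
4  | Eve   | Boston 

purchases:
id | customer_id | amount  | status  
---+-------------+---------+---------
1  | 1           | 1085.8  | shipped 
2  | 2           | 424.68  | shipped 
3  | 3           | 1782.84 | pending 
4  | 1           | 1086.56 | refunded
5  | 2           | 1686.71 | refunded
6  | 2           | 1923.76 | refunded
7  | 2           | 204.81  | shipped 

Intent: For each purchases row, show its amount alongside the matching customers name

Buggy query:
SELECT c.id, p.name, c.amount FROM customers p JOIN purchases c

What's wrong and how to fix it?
Bug: JOIN with no ON clause produces a cartesian product; every purchases row pairs with every customers row

Fix: Add ON c.customer_id = p.id to the JOIN

Corrected query:
SELECT c.id, p.name, c.amount FROM customers p JOIN purchases c ON c.customer_id = p.id

Result:
id | name  | amount 
---+-------+--------
1  | Carol | 1085.8 
2  | Frank | 424.68 
3  | Grace | 1782.84
4  | Carol | 1086.56
5  | Frank | 1686.71
6  | Frank | 1923.76
7  | Frank | 204.81 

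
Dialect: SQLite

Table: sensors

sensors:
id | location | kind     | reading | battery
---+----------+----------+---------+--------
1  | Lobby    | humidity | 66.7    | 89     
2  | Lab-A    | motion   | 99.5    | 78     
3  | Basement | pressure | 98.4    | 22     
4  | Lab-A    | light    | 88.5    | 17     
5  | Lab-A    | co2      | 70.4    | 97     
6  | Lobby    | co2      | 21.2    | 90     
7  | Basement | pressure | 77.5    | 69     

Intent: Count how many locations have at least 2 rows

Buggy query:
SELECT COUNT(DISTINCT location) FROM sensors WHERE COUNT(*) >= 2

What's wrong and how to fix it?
Bug: COUNT(*) cannot appear in WHERE; the per-group count doesn't exist yet

Fix: Use a subquery that GROUPs and filters with HAVING, then count its rows

Corrected query:
SELECT COUNT(*) FROM (SELECT location FROM sensors GROUP BY location HAVING COUNT(*) >= 2)

Result:
COUNT(*)
--------
3       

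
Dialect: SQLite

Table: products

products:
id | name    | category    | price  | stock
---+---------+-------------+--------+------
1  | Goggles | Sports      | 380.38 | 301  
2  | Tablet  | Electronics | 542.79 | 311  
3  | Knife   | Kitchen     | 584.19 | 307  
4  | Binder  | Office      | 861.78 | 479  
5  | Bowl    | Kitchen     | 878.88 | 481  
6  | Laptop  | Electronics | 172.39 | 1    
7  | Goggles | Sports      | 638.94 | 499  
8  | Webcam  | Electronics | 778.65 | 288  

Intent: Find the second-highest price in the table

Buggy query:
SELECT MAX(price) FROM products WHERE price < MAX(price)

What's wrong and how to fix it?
Bug: MAX(price) on the right of the comparison is an aggregate-in-WHERE error

Fix: Put the inner MAX in a scalar subquery

Corrected query:
SELECT MAX(price) FROM products WHERE price < (SELECT MAX(price) FROM products)

Result:
MAX(price)
----------
861.78    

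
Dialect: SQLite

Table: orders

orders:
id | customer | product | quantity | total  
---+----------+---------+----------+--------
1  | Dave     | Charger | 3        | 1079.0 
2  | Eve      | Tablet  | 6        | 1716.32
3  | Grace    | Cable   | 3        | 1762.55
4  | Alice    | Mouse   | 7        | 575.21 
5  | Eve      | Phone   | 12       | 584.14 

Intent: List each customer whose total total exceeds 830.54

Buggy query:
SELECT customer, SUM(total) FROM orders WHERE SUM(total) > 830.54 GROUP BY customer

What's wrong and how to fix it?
Bug: WHERE runs before GROUP BY, so aggregates aren't available there

Fix: Move the aggregate condition to a HAVING clause

Corrected query:
SELECT customer, SUM(total) FROM orders GROUP BY customer HAVING SUM(total) > 830.54

Result:
customer | SUM(total)
---------+-----------
Dave     | 1079      
Eve      | 2300.46   
Grace    | 1762.55   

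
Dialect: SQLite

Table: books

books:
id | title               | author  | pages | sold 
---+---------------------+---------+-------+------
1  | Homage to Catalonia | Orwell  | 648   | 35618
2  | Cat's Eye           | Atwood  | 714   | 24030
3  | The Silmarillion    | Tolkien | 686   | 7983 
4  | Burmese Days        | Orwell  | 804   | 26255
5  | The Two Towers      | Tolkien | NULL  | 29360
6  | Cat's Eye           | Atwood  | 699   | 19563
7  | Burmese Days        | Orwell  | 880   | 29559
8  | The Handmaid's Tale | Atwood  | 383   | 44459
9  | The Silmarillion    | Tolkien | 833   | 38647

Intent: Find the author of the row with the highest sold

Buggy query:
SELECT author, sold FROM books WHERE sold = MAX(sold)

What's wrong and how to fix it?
Bug: MAX(sold) is an aggregate and cannot be used directly in WHERE

Fix: Use a subquery: WHERE sold = (SELECT MAX(sold) FROM books)

Corrected query:
SELECT author, sold FROM books WHERE sold = (SELECT MAX(sold) FROM books)

Result:
author | sold 
-------+------
Atwood | 44459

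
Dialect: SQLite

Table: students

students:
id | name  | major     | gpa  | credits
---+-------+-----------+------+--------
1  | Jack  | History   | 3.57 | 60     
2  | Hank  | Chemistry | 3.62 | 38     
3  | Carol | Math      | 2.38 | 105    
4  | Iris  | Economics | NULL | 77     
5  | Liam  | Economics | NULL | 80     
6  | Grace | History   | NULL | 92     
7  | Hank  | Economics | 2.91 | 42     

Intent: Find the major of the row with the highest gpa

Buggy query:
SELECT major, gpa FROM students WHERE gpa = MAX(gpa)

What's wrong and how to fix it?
Bug: WHERE is evaluated per row; an aggregate over the whole table isn't defined there

Fix: Wrap MAX in a scalar subquery so WHERE compares against a single value

Corrected query:
SELECT major, gpa FROM students WHERE gpa = (SELECT MAX(gpa) FROM students)

Result:
major     | gpa 
----------+-----
Chemistry | 3.62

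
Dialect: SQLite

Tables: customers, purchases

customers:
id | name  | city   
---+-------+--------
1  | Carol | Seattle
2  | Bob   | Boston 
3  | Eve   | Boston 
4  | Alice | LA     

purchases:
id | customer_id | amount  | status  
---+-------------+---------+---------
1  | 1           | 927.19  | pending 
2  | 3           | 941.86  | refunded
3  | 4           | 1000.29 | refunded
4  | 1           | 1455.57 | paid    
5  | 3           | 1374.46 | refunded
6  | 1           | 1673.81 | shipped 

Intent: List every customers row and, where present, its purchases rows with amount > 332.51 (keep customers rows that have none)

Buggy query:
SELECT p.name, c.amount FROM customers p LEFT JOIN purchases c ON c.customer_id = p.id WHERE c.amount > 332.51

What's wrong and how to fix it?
Bug: Filtering c.amount in WHERE discards the NULL rows produced by LEFT JOIN, turning it into an inner join

Fix: Put 'c.amount > 332.51' in the JOIN's ON clause instead of WHERE

Corrected query:
SELECT p.name, c.amount FROM customers p LEFT JOIN purchases c ON c.customer_id = p.id AND c.amount > 332.51

Result:
name  | amount 
------+--------
Carol | 927.19 
Carol | 1455.57
Carol | 1673.81
Bob   | NULL   
Eve   | 941.86 
Eve   | 1374.46
Alice | 1000.29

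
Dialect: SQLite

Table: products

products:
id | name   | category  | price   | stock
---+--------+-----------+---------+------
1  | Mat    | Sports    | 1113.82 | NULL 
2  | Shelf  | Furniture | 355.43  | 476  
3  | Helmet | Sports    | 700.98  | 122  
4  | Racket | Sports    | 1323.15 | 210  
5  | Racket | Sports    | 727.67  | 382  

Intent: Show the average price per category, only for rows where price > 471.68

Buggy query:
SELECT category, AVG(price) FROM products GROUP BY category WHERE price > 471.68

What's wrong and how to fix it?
Bug: WHERE cannot follow GROUP BY

Fix: Place WHERE between FROM and GROUP BY

Corrected query:
SELECT category, AVG(price) FROM products WHERE price > 471.68 GROUP BY category

Result:
category | AVG(price)
---------+-----------
Sports   | 966.405   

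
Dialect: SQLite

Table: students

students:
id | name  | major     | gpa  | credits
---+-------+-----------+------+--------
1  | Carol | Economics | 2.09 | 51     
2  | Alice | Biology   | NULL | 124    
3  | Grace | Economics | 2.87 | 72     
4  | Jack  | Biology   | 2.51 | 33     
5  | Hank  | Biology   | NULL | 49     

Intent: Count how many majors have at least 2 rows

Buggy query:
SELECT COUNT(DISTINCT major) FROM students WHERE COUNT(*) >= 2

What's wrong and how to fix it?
Bug: WHERE filters individual rows, not groups, so a group-level COUNT is invalid there

Fix: Group first with HAVING COUNT(*) >= 2, then COUNT the resulting groups

Corrected query:
SELECT COUNT(*) FROM (SELECT major FROM students GROUP BY major HAVING COUNT(*) >= 2)

Result:
COUNT(*)
--------
2       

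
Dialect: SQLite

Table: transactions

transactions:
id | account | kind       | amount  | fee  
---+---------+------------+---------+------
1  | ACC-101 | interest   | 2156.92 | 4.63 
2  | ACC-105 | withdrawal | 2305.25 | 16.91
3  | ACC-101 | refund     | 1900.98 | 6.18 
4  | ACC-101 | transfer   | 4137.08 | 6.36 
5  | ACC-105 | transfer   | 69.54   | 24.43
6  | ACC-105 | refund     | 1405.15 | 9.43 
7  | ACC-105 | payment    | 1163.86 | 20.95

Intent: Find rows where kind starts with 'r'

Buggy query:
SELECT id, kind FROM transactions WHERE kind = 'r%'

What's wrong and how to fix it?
Bug: '=' compares the literal string including the % character; pattern matching needs LIKE

Fix: Use LIKE for wildcard pattern matching

Corrected query:
SELECT id, kind FROM transactions WHERE kind LIKE 'r%'

Result:
id | kind  
---+-------
3  | refund
6  | refund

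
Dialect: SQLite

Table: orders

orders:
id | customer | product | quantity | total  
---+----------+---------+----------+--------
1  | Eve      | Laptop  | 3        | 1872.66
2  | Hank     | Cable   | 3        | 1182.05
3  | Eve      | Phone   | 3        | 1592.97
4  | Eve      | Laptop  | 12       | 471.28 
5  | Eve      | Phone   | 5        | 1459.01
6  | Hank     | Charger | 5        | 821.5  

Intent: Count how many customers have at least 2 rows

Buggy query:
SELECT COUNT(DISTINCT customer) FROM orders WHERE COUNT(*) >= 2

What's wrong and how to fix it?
Bug: COUNT(*) cannot appear in WHERE; the per-group count doesn't exist yet

Fix: Group first with HAVING COUNT(*) >= 2, then COUNT the resulting groups

Corrected query:
SELECT COUNT(*) FROM (SELECT customer FROM orders GROUP BY customer HAVING COUNT(*) >= 2)

Result:
COUNT(*)
--------
2       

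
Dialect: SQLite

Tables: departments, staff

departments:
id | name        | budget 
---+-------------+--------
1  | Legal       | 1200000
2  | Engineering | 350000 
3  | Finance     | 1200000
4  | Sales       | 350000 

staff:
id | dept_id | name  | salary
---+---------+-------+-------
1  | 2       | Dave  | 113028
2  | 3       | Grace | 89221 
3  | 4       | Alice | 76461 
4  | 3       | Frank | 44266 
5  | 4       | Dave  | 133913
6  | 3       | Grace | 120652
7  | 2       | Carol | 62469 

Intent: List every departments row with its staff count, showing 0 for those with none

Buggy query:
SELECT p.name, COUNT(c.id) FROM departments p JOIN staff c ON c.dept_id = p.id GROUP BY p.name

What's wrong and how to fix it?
Bug: An inner join excludes parents with zero children

Fix: Switch to LEFT JOIN to retain unmatched parent rows

Corrected query:
SELECT p.name, COUNT(c.id) FROM departments p LEFT JOIN staff c ON c.dept_id = p.id GROUP BY p.name

Result:
name        | COUNT(c.id)
------------+------------
Engineering | 2          
Finance     | 3          
Legal       | 0          
Sales       | 2          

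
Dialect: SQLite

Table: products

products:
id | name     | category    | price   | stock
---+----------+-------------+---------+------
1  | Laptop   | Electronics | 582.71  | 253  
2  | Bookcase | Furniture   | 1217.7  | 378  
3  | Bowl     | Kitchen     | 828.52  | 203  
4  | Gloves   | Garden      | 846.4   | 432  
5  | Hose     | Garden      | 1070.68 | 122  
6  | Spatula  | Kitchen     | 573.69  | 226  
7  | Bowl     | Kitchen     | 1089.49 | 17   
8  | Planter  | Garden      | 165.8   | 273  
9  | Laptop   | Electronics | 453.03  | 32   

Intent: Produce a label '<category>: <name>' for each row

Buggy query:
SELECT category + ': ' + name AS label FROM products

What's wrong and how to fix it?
Bug: SQLite uses || for string concatenation; + coerces text to numbers (yielding 0)

Fix: Use the || operator for string concatenation

Corrected query:
SELECT category || ': ' || name AS label FROM products

Result:
label              
-------------------
Electronics: Laptop
Furniture: Bookcase
Kitchen: Bowl      
Garden: Gloves     
Garden: Hose       
Kitchen: Spatula   
Kitchen: Bowl      
Garden: Planter    
Electronics: Laptop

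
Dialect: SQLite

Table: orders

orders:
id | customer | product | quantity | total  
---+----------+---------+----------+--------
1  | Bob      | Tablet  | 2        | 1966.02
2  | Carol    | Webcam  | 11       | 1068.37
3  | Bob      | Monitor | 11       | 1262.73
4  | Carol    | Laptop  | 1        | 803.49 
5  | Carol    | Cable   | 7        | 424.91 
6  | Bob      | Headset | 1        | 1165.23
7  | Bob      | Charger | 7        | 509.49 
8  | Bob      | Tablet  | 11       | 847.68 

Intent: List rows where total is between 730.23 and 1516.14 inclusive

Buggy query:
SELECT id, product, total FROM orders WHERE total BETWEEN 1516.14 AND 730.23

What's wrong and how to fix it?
Bug: The bounds are reversed; BETWEEN a AND b requires a <= b to match anything

Fix: Swap the bounds so the smaller value comes first

Corrected query:
SELECT id, product, total FROM orders WHERE total BETWEEN 730.23 AND 1516.14

Result:
id | product | total  
---+---------+--------
2  | Webcam  | 1068.37
3  | Monitor | 1262.73
4  | Laptop  | 803.49 
6  | Headset | 1165.23
8  | Tablet  | 847.68 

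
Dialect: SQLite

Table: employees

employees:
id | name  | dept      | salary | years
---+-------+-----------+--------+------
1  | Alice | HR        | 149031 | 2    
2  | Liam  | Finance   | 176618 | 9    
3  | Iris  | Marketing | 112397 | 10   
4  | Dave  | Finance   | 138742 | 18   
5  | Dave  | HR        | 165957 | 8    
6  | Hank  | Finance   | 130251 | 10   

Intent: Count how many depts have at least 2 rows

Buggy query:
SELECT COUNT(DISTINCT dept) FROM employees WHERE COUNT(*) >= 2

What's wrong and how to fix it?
Bug: COUNT(*) cannot appear in WHERE; the per-group count doesn't exist yet

Fix: Group first with HAVING COUNT(*) >= 2, then COUNT the resulting groups

Corrected query:
SELECT COUNT(*) FROM (SELECT dept FROM employees GROUP BY dept HAVING COUNT(*) >= 2)

Result:
COUNT(*)
--------
2       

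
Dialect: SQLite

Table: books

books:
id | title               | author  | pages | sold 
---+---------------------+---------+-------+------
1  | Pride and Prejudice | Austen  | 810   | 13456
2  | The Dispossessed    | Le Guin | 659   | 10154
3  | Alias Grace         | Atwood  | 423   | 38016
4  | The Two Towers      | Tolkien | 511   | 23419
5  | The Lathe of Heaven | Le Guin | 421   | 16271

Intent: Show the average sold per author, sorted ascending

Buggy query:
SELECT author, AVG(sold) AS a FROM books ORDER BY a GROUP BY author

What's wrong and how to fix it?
Bug: GROUP BY must precede ORDER BY

Fix: Reorder: SELECT … FROM … GROUP BY … ORDER BY …

Corrected query:
SELECT author, AVG(sold) AS a FROM books GROUP BY author ORDER BY a

Result:
author  | a      
--------+--------
Le Guin | 13212.5
Austen  | 13456  
Tolkien | 23419  
Atwood  | 38016  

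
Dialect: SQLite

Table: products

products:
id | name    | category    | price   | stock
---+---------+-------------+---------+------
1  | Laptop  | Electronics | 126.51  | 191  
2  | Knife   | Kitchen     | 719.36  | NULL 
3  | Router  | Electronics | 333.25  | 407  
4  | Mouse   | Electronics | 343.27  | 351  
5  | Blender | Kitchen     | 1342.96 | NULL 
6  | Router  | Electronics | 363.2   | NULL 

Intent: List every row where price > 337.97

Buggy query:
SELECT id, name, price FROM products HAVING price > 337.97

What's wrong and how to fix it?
Bug: HAVING filters the output of aggregation, but this query has no GROUP BY and no aggregate functions, so SQLite rejects it (HAVING clause on a non-aggregate query); the condition here is per row

Fix: Use WHERE for row-level filtering

Corrected query:
SELECT id, name, price FROM products WHERE price > 337.97

Result:
id | name    | price  
---+---------+--------
2  | Knife   | 719.36 
4  | Mouse   | 343.27 
5  | Blender | 1342.96
6  | Router  | 363.2  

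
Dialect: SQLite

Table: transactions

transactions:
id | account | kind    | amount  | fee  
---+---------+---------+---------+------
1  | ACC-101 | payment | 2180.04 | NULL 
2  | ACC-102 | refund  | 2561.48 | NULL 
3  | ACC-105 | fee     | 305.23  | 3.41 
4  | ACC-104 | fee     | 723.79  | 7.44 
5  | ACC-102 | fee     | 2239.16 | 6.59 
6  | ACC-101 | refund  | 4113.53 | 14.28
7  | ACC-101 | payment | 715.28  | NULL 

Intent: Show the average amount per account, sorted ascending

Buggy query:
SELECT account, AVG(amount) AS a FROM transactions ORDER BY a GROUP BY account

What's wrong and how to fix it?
Bug: ORDER BY appears before GROUP BY; SQL clause order requires GROUP BY first

Fix: Reorder: SELECT … FROM … GROUP BY … ORDER BY …

Corrected query:
SELECT account, AVG(amount) AS a FROM transactions GROUP BY account ORDER BY a

Result:
account | a          
--------+------------
ACC-105 | 305.23     
ACC-104 | 723.79     
ACC-101 | 2336.283333
ACC-102 | 2400.32    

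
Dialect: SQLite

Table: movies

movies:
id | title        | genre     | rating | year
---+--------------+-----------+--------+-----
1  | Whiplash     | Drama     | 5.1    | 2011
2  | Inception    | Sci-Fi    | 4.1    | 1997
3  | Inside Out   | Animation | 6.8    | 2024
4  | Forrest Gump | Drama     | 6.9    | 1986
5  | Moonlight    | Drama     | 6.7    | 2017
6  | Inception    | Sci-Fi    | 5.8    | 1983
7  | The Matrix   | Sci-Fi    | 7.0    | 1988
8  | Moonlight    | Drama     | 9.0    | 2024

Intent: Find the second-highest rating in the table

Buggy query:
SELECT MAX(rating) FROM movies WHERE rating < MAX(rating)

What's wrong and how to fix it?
Bug: MAX(rating) on the right of the comparison is an aggregate-in-WHERE error

Fix: Put the inner MAX in a scalar subquery

Corrected query:
SELECT MAX(rating) FROM movies WHERE rating < (SELECT MAX(rating) FROM movies)

Result:
MAX(rating)
-----------
7          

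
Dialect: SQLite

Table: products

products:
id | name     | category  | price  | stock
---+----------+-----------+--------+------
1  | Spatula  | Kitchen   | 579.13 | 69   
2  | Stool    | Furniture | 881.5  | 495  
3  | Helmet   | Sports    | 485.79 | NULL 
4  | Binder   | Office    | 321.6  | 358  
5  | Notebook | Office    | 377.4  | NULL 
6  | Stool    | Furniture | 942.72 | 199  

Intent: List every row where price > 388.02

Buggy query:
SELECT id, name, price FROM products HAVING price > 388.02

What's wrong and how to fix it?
Bug: HAVING filters the output of aggregation, but this query has no GROUP BY and no aggregate functions, so SQLite rejects it (HAVING clause on a non-aggregate query); the condition here is per row

Fix: Use WHERE for row-level filtering

Corrected query:
SELECT id, name, price FROM products WHERE price > 388.02

Result:
id | name    | price 
---+---------+-------
1  | Spatula | 579.13
2  | Stool   | 881.5 
3  | Helmet  | 485.79
6  | Stool   | 942.72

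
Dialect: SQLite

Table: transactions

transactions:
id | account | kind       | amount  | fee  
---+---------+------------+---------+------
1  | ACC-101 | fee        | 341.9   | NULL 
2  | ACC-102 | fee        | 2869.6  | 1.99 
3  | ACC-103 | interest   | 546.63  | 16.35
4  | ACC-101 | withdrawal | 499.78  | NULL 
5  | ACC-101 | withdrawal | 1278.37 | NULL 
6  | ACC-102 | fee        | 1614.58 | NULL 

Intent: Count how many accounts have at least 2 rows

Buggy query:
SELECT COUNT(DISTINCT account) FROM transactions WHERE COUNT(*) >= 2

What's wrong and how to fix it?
Bug: WHERE filters individual rows, not groups, so a group-level COUNT is invalid there

Fix: Use a subquery that GROUPs and filters with HAVING, then count its rows

Corrected query:
SELECT COUNT(*) FROM (SELECT account FROM transactions GROUP BY account HAVING COUNT(*) >= 2)

Result:
COUNT(*)
--------
2       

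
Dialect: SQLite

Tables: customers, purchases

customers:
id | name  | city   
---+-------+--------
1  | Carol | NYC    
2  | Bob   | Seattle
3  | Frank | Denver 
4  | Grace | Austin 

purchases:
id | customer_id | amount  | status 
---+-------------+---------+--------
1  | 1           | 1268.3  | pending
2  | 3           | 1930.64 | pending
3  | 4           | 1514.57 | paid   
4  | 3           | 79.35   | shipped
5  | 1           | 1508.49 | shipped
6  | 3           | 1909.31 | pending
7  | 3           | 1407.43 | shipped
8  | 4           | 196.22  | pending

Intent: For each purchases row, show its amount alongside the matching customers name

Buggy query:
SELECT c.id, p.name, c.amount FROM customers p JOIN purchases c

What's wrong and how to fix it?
Bug: JOIN with no ON clause produces a cartesian product; every purchases row pairs with every customers row

Fix: Specify the join condition linking the foreign key to the parent id

Corrected query:
SELECT c.id, p.name, c.amount FROM customers p JOIN purchases c ON c.customer_id = p.id

Result:
id | name  | amount 
---+-------+--------
1  | Carol | 1268.3 
2  | Frank | 1930.64
3  | Grace | 1514.57
4  | Frank | 79.35  
5  | Carol | 1508.49
6  | Frank | 1909.31
7  | Frank | 1407.43
8  | Grace | 196.22 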